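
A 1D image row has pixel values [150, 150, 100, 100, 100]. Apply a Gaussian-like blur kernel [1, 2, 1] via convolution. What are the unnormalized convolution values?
Convolve image row [150, 150, 100, 100, 100] with kernel [1, 2, 1]: y[0] = 150×1 = 150; y[1] = 150×2 + 150×1 = 450; y[2] = 150×1 + 150×2 + 100×1 = 550; y[3] = 150×1 + 100×2 + 100×1 = 450; y[4] = 100×1 + 100×2 + 100×1 = 400; y[5] = 100×1 + 100×2 = 300; y[6] = 100×1 = 100 → [150, 450, 550, 450, 400, 300, 100]. Normalization factor = sum(kernel) = 4.

[150, 450, 550, 450, 400, 300, 100]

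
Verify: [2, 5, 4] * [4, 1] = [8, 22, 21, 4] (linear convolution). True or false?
Recompute linear convolution of [2, 5, 4] and [4, 1]: y[0] = 2×4 = 8; y[1] = 2×1 + 5×4 = 22; y[2] = 5×1 + 4×4 = 21; y[3] = 4×1 = 4 → [8, 22, 21, 4]. Given [8, 22, 21, 4] matches, so answer: Yes

Yes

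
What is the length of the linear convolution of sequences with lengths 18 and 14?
Linear/full convolution length: m + n - 1 = 18 + 14 - 1 = 31

31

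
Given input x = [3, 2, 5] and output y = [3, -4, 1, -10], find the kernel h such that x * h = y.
Output length 4 = len(x) + len(h) - 1 ⇒ len(h) = 2. Solve h forward using h[k] = (y[k] - Σ_{i≥1} x[i]·h[k-i]) / x[0]: h[0] = y[0] / x[0] = 3 / 3 = 1; h[1] = (y[1] - 2×1) / x[0] = (-4 - 2×1) / 3 = -2. So h = [1, -2]. Forward-check [3, 2, 5] * [1, -2]: y[0] = 3×1 = 3; y[1] = 3×-2 + 2×1 = -4; y[2] = 2×-2 + 5×1 = 1; y[3] = 5×-2 = -10 → [3, -4, 1, -10] ✓

[1, -2]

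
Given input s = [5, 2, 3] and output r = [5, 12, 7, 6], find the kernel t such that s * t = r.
Output length 4 = len(s) + len(t) - 1 ⇒ len(t) = 2. Solve t forward using t[k] = (r[k] - Σ_{i≥1} s[i]·t[k-i]) / s[0]: t[0] = r[0] / s[0] = 5 / 5 = 1; t[1] = (r[1] - 2×1) / s[0] = (12 - 2×1) / 5 = 2. So t = [1, 2]. Forward-check [5, 2, 3] * [1, 2]: r[0] = 5×1 = 5; r[1] = 5×2 + 2×1 = 12; r[2] = 2×2 + 3×1 = 7; r[3] = 3×2 = 6 → [5, 12, 7, 6] ✓

[1, 2]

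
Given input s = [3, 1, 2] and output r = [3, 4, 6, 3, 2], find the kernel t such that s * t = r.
Output length 5 = len(s) + len(t) - 1 ⇒ len(t) = 3. Solve t forward using t[k] = (r[k] - Σ_{i≥1} s[i]·t[k-i]) / s[0]: t[0] = r[0] / s[0] = 3 / 3 = 1; t[1] = (r[1] - 1×1) / s[0] = (4 - 1×1) / 3 = 1; t[2] = (r[2] - 1×1 - 2×1) / s[0] = (6 - 1×1 - 2×1) / 3 = 1. So t = [1, 1, 1]. Forward-check [3, 1, 2] * [1, 1, 1]: r[0] = 3×1 = 3; r[1] = 3×1 + 1×1 = 4; r[2] = 3×1 + 1×1 + 2×1 = 6; r[3] = 1×1 + 2×1 = 3; r[4] = 2×1 = 2 → [3, 4, 6, 3, 2] ✓

[1, 1, 1]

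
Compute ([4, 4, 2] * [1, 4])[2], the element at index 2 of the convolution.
Use y[k] = Σ_i a[i]·b[k-i] at k=2. y[2] = 4×4 + 2×1 = 18

18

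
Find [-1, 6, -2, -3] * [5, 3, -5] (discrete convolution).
y[0] = -1×5 = -5; y[1] = -1×3 + 6×5 = 27; y[2] = -1×-5 + 6×3 + -2×5 = 13; y[3] = 6×-5 + -2×3 + -3×5 = -51; y[4] = -2×-5 + -3×3 = 1; y[5] = -3×-5 = 15

[-5, 27, 13, -51, 1, 15]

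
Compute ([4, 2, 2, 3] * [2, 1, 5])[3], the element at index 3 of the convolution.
Use y[k] = Σ_i a[i]·b[k-i] at k=3. y[3] = 2×5 + 2×1 + 3×2 = 18

18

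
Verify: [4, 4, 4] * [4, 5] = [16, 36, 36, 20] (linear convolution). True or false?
Recompute linear convolution of [4, 4, 4] and [4, 5]: y[0] = 4×4 = 16; y[1] = 4×5 + 4×4 = 36; y[2] = 4×5 + 4×4 = 36; y[3] = 4×5 = 20 → [16, 36, 36, 20]. Given [16, 36, 36, 20] matches, so answer: Yes

Yes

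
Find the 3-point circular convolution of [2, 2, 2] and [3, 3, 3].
Use y[k] = Σ_j u[j]·v[(k-j) mod 3]. y[0] = 2×3 + 2×3 + 2×3 = 18; y[1] = 2×3 + 2×3 + 2×3 = 18; y[2] = 2×3 + 2×3 + 2×3 = 18. Result: [18, 18, 18]

[18, 18, 18]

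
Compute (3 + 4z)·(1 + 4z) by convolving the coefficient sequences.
Ascending coefficients: a = [3, 4], b = [1, 4]. c[0] = 3×1 = 3; c[1] = 3×4 + 4×1 = 16; c[2] = 4×4 = 16. Result coefficients: [3, 16, 16] → 3 + 16z + 16z^2

3 + 16z + 16z^2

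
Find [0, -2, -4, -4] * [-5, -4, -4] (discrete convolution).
y[0] = 0×-5 = 0; y[1] = 0×-4 + -2×-5 = 10; y[2] = 0×-4 + -2×-4 + -4×-5 = 28; y[3] = -2×-4 + -4×-4 + -4×-5 = 44; y[4] = -4×-4 + -4×-4 = 32; y[5] = -4×-4 = 16

[0, 10, 28, 44, 32, 16]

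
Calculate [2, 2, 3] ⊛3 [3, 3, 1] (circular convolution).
Use y[k] = Σ_j u[j]·v[(k-j) mod 3]. y[0] = 2×3 + 2×1 + 3×3 = 17; y[1] = 2×3 + 2×3 + 3×1 = 15; y[2] = 2×1 + 2×3 + 3×3 = 17. Result: [17, 15, 17]

[17, 15, 17]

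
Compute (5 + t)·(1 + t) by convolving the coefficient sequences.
Ascending coefficients: a = [5, 1], b = [1, 1]. c[0] = 5×1 = 5; c[1] = 5×1 + 1×1 = 6; c[2] = 1×1 = 1. Result coefficients: [5, 6, 1] → 5 + 6t + t^2

5 + 6t + t^2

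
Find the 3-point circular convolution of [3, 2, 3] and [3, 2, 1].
Use y[k] = Σ_j s[j]·t[(k-j) mod 3]. y[0] = 3×3 + 2×1 + 3×2 = 17; y[1] = 3×2 + 2×3 + 3×1 = 15; y[2] = 3×1 + 2×2 + 3×3 = 16. Result: [17, 15, 16]

[17, 15, 16]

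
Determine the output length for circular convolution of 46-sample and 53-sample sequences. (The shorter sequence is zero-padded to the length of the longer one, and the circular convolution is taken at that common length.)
Circular convolution (zero-padding the shorter input) has length max(m, n) = max(46, 53) = 53

53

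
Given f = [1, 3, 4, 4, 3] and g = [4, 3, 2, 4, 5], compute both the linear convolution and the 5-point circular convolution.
Linear: y_lin[0] = 1×4 = 4; y_lin[1] = 1×3 + 3×4 = 15; y_lin[2] = 1×2 + 3×3 + 4×4 = 27; y_lin[3] = 1×4 + 3×2 + 4×3 + 4×4 = 38; y_lin[4] = 1×5 + 3×4 + 4×2 + 4×3 + 3×4 = 49; y_lin[5] = 3×5 + 4×4 + 4×2 + 3×3 = 48; y_lin[6] = 4×5 + 4×4 + 3×2 = 42; y_lin[7] = 4×5 + 3×4 = 32; y_lin[8] = 3×5 = 15 → [4, 15, 27, 38, 49, 48, 42, 32, 15]. Circular (length 5): y[0] = 1×4 + 3×5 + 4×4 + 4×2 + 3×3 = 52; y[1] = 1×3 + 3×4 + 4×5 + 4×4 + 3×2 = 57; y[2] = 1×2 + 3×3 + 4×4 + 4×5 + 3×4 = 59; y[3] = 1×4 + 3×2 + 4×3 + 4×4 + 3×5 = 53; y[4] = 1×5 + 3×4 + 4×2 + 4×3 + 3×4 = 49 → [52, 57, 59, 53, 49]

Linear: [4, 15, 27, 38, 49, 48, 42, 32, 15], Circular: [52, 57, 59, 53, 49]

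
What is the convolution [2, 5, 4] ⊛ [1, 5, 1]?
y[0] = 2×1 = 2; y[1] = 2×5 + 5×1 = 15; y[2] = 2×1 + 5×5 + 4×1 = 31; y[3] = 5×1 + 4×5 = 25; y[4] = 4×1 = 4

[2, 15, 31, 25, 4]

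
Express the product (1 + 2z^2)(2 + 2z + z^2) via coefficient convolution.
Ascending coefficients: a = [1, 0, 2], b = [2, 2, 1]. c[0] = 1×2 = 2; c[1] = 1×2 + 0×2 = 2; c[2] = 1×1 + 0×2 + 2×2 = 5; c[3] = 0×1 + 2×2 = 4; c[4] = 2×1 = 2. Result coefficients: [2, 2, 5, 4, 2] → 2 + 2z + 5z^2 + 4z^3 + 2z^4

2 + 2z + 5z^2 + 4z^3 + 2z^4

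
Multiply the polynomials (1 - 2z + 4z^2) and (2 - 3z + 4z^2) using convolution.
Ascending coefficients: a = [1, -2, 4], b = [2, -3, 4]. c[0] = 1×2 = 2; c[1] = 1×-3 + -2×2 = -7; c[2] = 1×4 + -2×-3 + 4×2 = 18; c[3] = -2×4 + 4×-3 = -20; c[4] = 4×4 = 16. Result coefficients: [2, -7, 18, -20, 16] → 2 - 7z + 18z^2 - 20z^3 + 16z^4

2 - 7z + 18z^2 - 20z^3 + 16z^4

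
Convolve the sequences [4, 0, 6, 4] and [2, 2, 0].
y[0] = 4×2 = 8; y[1] = 4×2 + 0×2 = 8; y[2] = 4×0 + 0×2 + 6×2 = 12; y[3] = 0×0 + 6×2 + 4×2 = 20; y[4] = 6×0 + 4×2 = 8; y[5] = 4×0 = 0

[8, 8, 12, 20, 8, 0]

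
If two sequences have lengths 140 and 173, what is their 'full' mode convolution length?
Linear/full convolution length: m + n - 1 = 140 + 173 - 1 = 312

312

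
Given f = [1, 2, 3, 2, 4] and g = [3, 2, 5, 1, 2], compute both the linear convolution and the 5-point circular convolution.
Linear: y_lin[0] = 1×3 = 3; y_lin[1] = 1×2 + 2×3 = 8; y_lin[2] = 1×5 + 2×2 + 3×3 = 18; y_lin[3] = 1×1 + 2×5 + 3×2 + 2×3 = 23; y_lin[4] = 1×2 + 2×1 + 3×5 + 2×2 + 4×3 = 35; y_lin[5] = 2×2 + 3×1 + 2×5 + 4×2 = 25; y_lin[6] = 3×2 + 2×1 + 4×5 = 28; y_lin[7] = 2×2 + 4×1 = 8; y_lin[8] = 4×2 = 8 → [3, 8, 18, 23, 35, 25, 28, 8, 8]. Circular (length 5): y[0] = 1×3 + 2×2 + 3×1 + 2×5 + 4×2 = 28; y[1] = 1×2 + 2×3 + 3×2 + 2×1 + 4×5 = 36; y[2] = 1×5 + 2×2 + 3×3 + 2×2 + 4×1 = 26; y[3] = 1×1 + 2×5 + 3×2 + 2×3 + 4×2 = 31; y[4] = 1×2 + 2×1 + 3×5 + 2×2 + 4×3 = 35 → [28, 36, 26, 31, 35]

Linear: [3, 8, 18, 23, 35, 25, 28, 8, 8], Circular: [28, 36, 26, 31, 35]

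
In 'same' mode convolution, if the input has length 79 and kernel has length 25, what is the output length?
'Same' mode returns an output with the same length as the input: 79

79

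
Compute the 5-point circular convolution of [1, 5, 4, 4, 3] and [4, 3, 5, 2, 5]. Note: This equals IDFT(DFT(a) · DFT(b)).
Either evaluate y[k] = Σ_j a[j]·b[(k-j) mod 5] directly, or use IDFT(DFT(a) · DFT(b)). y[0] = 1×4 + 5×5 + 4×2 + 4×5 + 3×3 = 66; y[1] = 1×3 + 5×4 + 4×5 + 4×2 + 3×5 = 66; y[2] = 1×5 + 5×3 + 4×4 + 4×5 + 3×2 = 62; y[3] = 1×2 + 5×5 + 4×3 + 4×4 + 3×5 = 70; y[4] = 1×5 + 5×2 + 4×5 + 4×3 + 3×4 = 59. Result: [66, 66, 62, 70, 59]

[66, 66, 62, 70, 59]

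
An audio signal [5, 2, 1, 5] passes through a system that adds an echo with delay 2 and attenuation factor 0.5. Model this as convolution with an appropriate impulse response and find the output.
Direct-path + delayed-attenuated-path model → impulse response h = [1, 0, 0.5] (1 at lag 0, 0.5 at lag 2). Output y[n] = x[n] + 0.5·x[n - 2] (with x[n] = 0 outside 0..3): y[0] = 5 + 0.5×0 = 5; y[1] = 2 + 0.5×0 = 2; y[2] = 1 + 0.5×5 = 3.5; y[3] = 5 + 0.5×2 = 6.0; y[4] = 0 + 0.5×1 = 0.5; y[5] = 0 + 0.5×5 = 2.5. So y = [5, 2, 3.5, 6.0, 0.5, 2.5]

[5, 2, 3.5, 6.0, 0.5, 2.5]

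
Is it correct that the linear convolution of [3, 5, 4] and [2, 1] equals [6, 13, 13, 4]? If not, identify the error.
Recompute linear convolution of [3, 5, 4] and [2, 1]: y[0] = 3×2 = 6; y[1] = 3×1 + 5×2 = 13; y[2] = 5×1 + 4×2 = 13; y[3] = 4×1 = 4 → [6, 13, 13, 4]. Given [6, 13, 13, 4] matches, so answer: Yes

Yes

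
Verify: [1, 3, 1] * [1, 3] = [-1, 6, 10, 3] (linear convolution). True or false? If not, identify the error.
Recompute linear convolution of [1, 3, 1] and [1, 3]: y[0] = 1×1 = 1; y[1] = 1×3 + 3×1 = 6; y[2] = 3×3 + 1×1 = 10; y[3] = 1×3 = 3 → [1, 6, 10, 3]. Compare to given [-1, 6, 10, 3]: they differ at index 0: given -1, correct 1, so answer: No

No. Error at index 0: given -1, correct 1.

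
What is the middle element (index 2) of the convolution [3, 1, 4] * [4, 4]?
Use y[k] = Σ_i a[i]·b[k-i] at k=2. y[2] = 1×4 + 4×4 = 20

20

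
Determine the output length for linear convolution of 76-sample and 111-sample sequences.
Linear/full convolution length: m + n - 1 = 76 + 111 - 1 = 186

186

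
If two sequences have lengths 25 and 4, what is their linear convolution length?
Linear/full convolution length: m + n - 1 = 25 + 4 - 1 = 28

28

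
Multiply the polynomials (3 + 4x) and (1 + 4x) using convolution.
Ascending coefficients: a = [3, 4], b = [1, 4]. c[0] = 3×1 = 3; c[1] = 3×4 + 4×1 = 16; c[2] = 4×4 = 16. Result coefficients: [3, 16, 16] → 3 + 16x + 16x^2

3 + 16x + 16x^2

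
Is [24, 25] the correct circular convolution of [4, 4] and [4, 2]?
Recompute circular convolution of [4, 4] and [4, 2]: y[0] = 4×4 + 4×2 = 24; y[1] = 4×2 + 4×4 = 24 → [24, 24]. Compare to given [24, 25]: they differ at index 1: given 25, correct 24, so answer: No

No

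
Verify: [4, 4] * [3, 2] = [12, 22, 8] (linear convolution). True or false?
Recompute linear convolution of [4, 4] and [3, 2]: y[0] = 4×3 = 12; y[1] = 4×2 + 4×3 = 20; y[2] = 4×2 = 8 → [12, 20, 8]. Compare to given [12, 22, 8]: they differ at index 1: given 22, correct 20, so answer: No

No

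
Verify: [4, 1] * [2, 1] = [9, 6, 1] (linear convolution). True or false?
Recompute linear convolution of [4, 1] and [2, 1]: y[0] = 4×2 = 8; y[1] = 4×1 + 1×2 = 6; y[2] = 1×1 = 1 → [8, 6, 1]. Compare to given [9, 6, 1]: they differ at index 0: given 9, correct 8, so answer: No

No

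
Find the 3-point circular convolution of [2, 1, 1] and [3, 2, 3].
Use y[k] = Σ_j f[j]·g[(k-j) mod 3]. y[0] = 2×3 + 1×3 + 1×2 = 11; y[1] = 2×2 + 1×3 + 1×3 = 10; y[2] = 2×3 + 1×2 + 1×3 = 11. Result: [11, 10, 11]

[11, 10, 11]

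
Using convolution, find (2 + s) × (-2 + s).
Ascending coefficients: a = [2, 1], b = [-2, 1]. c[0] = 2×-2 = -4; c[1] = 2×1 + 1×-2 = 0; c[2] = 1×1 = 1. Result coefficients: [-4, 0, 1] → -4 + s^2

-4 + s^2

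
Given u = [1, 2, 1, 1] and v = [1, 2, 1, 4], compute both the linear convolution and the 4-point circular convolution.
Linear: y_lin[0] = 1×1 = 1; y_lin[1] = 1×2 + 2×1 = 4; y_lin[2] = 1×1 + 2×2 + 1×1 = 6; y_lin[3] = 1×4 + 2×1 + 1×2 + 1×1 = 9; y_lin[4] = 2×4 + 1×1 + 1×2 = 11; y_lin[5] = 1×4 + 1×1 = 5; y_lin[6] = 1×4 = 4 → [1, 4, 6, 9, 11, 5, 4]. Circular (length 4): y[0] = 1×1 + 2×4 + 1×1 + 1×2 = 12; y[1] = 1×2 + 2×1 + 1×4 + 1×1 = 9; y[2] = 1×1 + 2×2 + 1×1 + 1×4 = 10; y[3] = 1×4 + 2×1 + 1×2 + 1×1 = 9 → [12, 9, 10, 9]

Linear: [1, 4, 6, 9, 11, 5, 4], Circular: [12, 9, 10, 9]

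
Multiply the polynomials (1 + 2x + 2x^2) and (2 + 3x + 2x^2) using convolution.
Ascending coefficients: a = [1, 2, 2], b = [2, 3, 2]. c[0] = 1×2 = 2; c[1] = 1×3 + 2×2 = 7; c[2] = 1×2 + 2×3 + 2×2 = 12; c[3] = 2×2 + 2×3 = 10; c[4] = 2×2 = 4. Result coefficients: [2, 7, 12, 10, 4] → 2 + 7x + 12x^2 + 10x^3 + 4x^4

2 + 7x + 12x^2 + 10x^3 + 4x^4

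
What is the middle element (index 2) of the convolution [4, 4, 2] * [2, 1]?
Use y[k] = Σ_i a[i]·b[k-i] at k=2. y[2] = 4×1 + 2×2 = 8

8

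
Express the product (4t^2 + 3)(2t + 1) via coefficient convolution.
Ascending coefficients: a = [3, 0, 4], b = [1, 2]. c[0] = 3×1 = 3; c[1] = 3×2 + 0×1 = 6; c[2] = 0×2 + 4×1 = 4; c[3] = 4×2 = 8. Result coefficients: [3, 6, 4, 8] → 8t^3 + 4t^2 + 6t + 3

8t^3 + 4t^2 + 6t + 3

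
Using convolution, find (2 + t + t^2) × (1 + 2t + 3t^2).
Ascending coefficients: a = [2, 1, 1], b = [1, 2, 3]. c[0] = 2×1 = 2; c[1] = 2×2 + 1×1 = 5; c[2] = 2×3 + 1×2 + 1×1 = 9; c[3] = 1×3 + 1×2 = 5; c[4] = 1×3 = 3. Result coefficients: [2, 5, 9, 5, 3] → 2 + 5t + 9t^2 + 5t^3 + 3t^4

2 + 5t + 9t^2 + 5t^3 + 3t^4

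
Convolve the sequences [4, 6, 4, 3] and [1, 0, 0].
y[0] = 4×1 = 4; y[1] = 4×0 + 6×1 = 6; y[2] = 4×0 + 6×0 + 4×1 = 4; y[3] = 6×0 + 4×0 + 3×1 = 3; y[4] = 4×0 + 3×0 = 0; y[5] = 3×0 = 0

[4, 6, 4, 3, 0, 0]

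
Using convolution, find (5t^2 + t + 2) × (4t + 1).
Ascending coefficients: a = [2, 1, 5], b = [1, 4]. c[0] = 2×1 = 2; c[1] = 2×4 + 1×1 = 9; c[2] = 1×4 + 5×1 = 9; c[3] = 5×4 = 20. Result coefficients: [2, 9, 9, 20] → 20t^3 + 9t^2 + 9t + 2

20t^3 + 9t^2 + 9t + 2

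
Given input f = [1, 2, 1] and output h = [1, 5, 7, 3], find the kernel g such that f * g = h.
Output length 4 = len(f) + len(g) - 1 ⇒ len(g) = 2. Solve g forward using g[k] = (h[k] - Σ_{i≥1} f[i]·g[k-i]) / f[0]: g[0] = h[0] / f[0] = 1 / 1 = 1; g[1] = (h[1] - 2×1) / f[0] = (5 - 2×1) / 1 = 3. So g = [1, 3]. Forward-check [1, 2, 1] * [1, 3]: h[0] = 1×1 = 1; h[1] = 1×3 + 2×1 = 5; h[2] = 2×3 + 1×1 = 7; h[3] = 1×3 = 3 → [1, 5, 7, 3] ✓

[1, 3]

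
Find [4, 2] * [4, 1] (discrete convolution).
y[0] = 4×4 = 16; y[1] = 4×1 + 2×4 = 12; y[2] = 2×1 = 2

[16, 12, 2]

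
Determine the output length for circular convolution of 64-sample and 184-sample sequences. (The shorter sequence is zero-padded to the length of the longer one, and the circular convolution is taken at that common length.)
Circular convolution (zero-padding the shorter input) has length max(m, n) = max(64, 184) = 184

184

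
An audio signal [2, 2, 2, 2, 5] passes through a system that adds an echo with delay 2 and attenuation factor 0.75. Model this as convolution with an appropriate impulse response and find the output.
Direct-path + delayed-attenuated-path model → impulse response h = [1, 0, 0.75] (1 at lag 0, 0.75 at lag 2). Output y[n] = x[n] + 0.75·x[n - 2] (with x[n] = 0 outside 0..4): y[0] = 2 + 0.75×0 = 2; y[1] = 2 + 0.75×0 = 2; y[2] = 2 + 0.75×2 = 3.5; y[3] = 2 + 0.75×2 = 3.5; y[4] = 5 + 0.75×2 = 6.5; y[5] = 0 + 0.75×2 = 1.5; y[6] = 0 + 0.75×5 = 3.75. So y = [2, 2, 3.5, 3.5, 6.5, 1.5, 3.75]

[2, 2, 3.5, 3.5, 6.5, 1.5, 3.75]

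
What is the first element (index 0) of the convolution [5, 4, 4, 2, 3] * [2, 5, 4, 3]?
Use y[k] = Σ_i a[i]·b[k-i] at k=0. y[0] = 5×2 = 10

10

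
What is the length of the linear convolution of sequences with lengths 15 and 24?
Linear/full convolution length: m + n - 1 = 15 + 24 - 1 = 38

38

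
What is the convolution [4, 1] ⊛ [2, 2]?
y[0] = 4×2 = 8; y[1] = 4×2 + 1×2 = 10; y[2] = 1×2 = 2

[8, 10, 2]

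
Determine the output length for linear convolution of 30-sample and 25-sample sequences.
Linear/full convolution length: m + n - 1 = 30 + 25 - 1 = 54

54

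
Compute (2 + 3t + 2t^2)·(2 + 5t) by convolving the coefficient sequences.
Ascending coefficients: a = [2, 3, 2], b = [2, 5]. c[0] = 2×2 = 4; c[1] = 2×5 + 3×2 = 16; c[2] = 3×5 + 2×2 = 19; c[3] = 2×5 = 10. Result coefficients: [4, 16, 19, 10] → 4 + 16t + 19t^2 + 10t^3

4 + 16t + 19t^2 + 10t^3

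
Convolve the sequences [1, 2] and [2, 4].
y[0] = 1×2 = 2; y[1] = 1×4 + 2×2 = 8; y[2] = 2×4 = 8

[2, 8, 8]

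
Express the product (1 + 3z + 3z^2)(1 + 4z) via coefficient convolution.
Ascending coefficients: a = [1, 3, 3], b = [1, 4]. c[0] = 1×1 = 1; c[1] = 1×4 + 3×1 = 7; c[2] = 3×4 + 3×1 = 15; c[3] = 3×4 = 12. Result coefficients: [1, 7, 15, 12] → 1 + 7z + 15z^2 + 12z^3

1 + 7z + 15z^2 + 12z^3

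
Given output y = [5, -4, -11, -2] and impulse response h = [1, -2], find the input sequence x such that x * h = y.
Deconvolve y=[5, -4, -11, -2] by h=[1, -2]. Since h[0]=1, solve forward: x[0] = y[0] / 1 = 5; x[1] = (y[1] - 5×-2) / 1 = 6; x[2] = (y[2] - 6×-2) / 1 = 1. So x = [5, 6, 1]. Check by forward convolution: y[0] = 5×1 = 5; y[1] = 5×-2 + 6×1 = -4; y[2] = 6×-2 + 1×1 = -11; y[3] = 1×-2 = -2

[5, 6, 1]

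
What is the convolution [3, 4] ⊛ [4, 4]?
y[0] = 3×4 = 12; y[1] = 3×4 + 4×4 = 28; y[2] = 4×4 = 16

[12, 28, 16]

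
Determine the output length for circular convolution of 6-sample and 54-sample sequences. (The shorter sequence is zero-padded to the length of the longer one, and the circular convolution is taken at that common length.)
Circular convolution (zero-padding the shorter input) has length max(m, n) = max(6, 54) = 54

54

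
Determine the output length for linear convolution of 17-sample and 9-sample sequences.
Linear/full convolution length: m + n - 1 = 17 + 9 - 1 = 25

25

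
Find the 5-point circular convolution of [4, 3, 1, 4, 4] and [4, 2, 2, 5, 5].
Use y[k] = Σ_j x[j]·h[(k-j) mod 5]. y[0] = 4×4 + 3×5 + 1×5 + 4×2 + 4×2 = 52; y[1] = 4×2 + 3×4 + 1×5 + 4×5 + 4×2 = 53; y[2] = 4×2 + 3×2 + 1×4 + 4×5 + 4×5 = 58; y[3] = 4×5 + 3×2 + 1×2 + 4×4 + 4×5 = 64; y[4] = 4×5 + 3×5 + 1×2 + 4×2 + 4×4 = 61. Result: [52, 53, 58, 64, 61]

[52, 53, 58, 64, 61]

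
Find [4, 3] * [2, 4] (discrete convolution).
y[0] = 4×2 = 8; y[1] = 4×4 + 3×2 = 22; y[2] = 3×4 = 12

[8, 22, 12]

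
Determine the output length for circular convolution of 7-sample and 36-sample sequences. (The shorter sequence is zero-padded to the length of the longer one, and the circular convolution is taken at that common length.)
Circular convolution (zero-padding the shorter input) has length max(m, n) = max(7, 36) = 36

36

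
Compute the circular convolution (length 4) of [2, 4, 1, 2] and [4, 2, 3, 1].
Use y[k] = Σ_j f[j]·g[(k-j) mod 4]. y[0] = 2×4 + 4×1 + 1×3 + 2×2 = 19; y[1] = 2×2 + 4×4 + 1×1 + 2×3 = 27; y[2] = 2×3 + 4×2 + 1×4 + 2×1 = 20; y[3] = 2×1 + 4×3 + 1×2 + 2×4 = 24. Result: [19, 27, 20, 24]

[19, 27, 20, 24]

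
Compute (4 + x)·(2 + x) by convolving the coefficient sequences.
Ascending coefficients: a = [4, 1], b = [2, 1]. c[0] = 4×2 = 8; c[1] = 4×1 + 1×2 = 6; c[2] = 1×1 = 1. Result coefficients: [8, 6, 1] → 8 + 6x + x^2

8 + 6x + x^2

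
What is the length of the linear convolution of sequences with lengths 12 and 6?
Linear/full convolution length: m + n - 1 = 12 + 6 - 1 = 17

17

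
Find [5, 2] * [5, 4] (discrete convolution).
y[0] = 5×5 = 25; y[1] = 5×4 + 2×5 = 30; y[2] = 2×4 = 8

[25, 30, 8]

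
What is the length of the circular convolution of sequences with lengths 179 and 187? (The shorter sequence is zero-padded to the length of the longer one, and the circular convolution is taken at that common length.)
Circular convolution (zero-padding the shorter input) has length max(m, n) = max(179, 187) = 187

187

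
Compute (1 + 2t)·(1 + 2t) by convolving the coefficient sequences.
Ascending coefficients: a = [1, 2], b = [1, 2]. c[0] = 1×1 = 1; c[1] = 1×2 + 2×1 = 4; c[2] = 2×2 = 4. Result coefficients: [1, 4, 4] → 1 + 4t + 4t^2

1 + 4t + 4t^2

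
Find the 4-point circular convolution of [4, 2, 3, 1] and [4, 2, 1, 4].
Use y[k] = Σ_j u[j]·v[(k-j) mod 4]. y[0] = 4×4 + 2×4 + 3×1 + 1×2 = 29; y[1] = 4×2 + 2×4 + 3×4 + 1×1 = 29; y[2] = 4×1 + 2×2 + 3×4 + 1×4 = 24; y[3] = 4×4 + 2×1 + 3×2 + 1×4 = 28. Result: [29, 29, 24, 28]

[29, 29, 24, 28]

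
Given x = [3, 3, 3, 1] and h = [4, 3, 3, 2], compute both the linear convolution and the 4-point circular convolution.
Linear: y_lin[0] = 3×4 = 12; y_lin[1] = 3×3 + 3×4 = 21; y_lin[2] = 3×3 + 3×3 + 3×4 = 30; y_lin[3] = 3×2 + 3×3 + 3×3 + 1×4 = 28; y_lin[4] = 3×2 + 3×3 + 1×3 = 18; y_lin[5] = 3×2 + 1×3 = 9; y_lin[6] = 1×2 = 2 → [12, 21, 30, 28, 18, 9, 2]. Circular (length 4): y[0] = 3×4 + 3×2 + 3×3 + 1×3 = 30; y[1] = 3×3 + 3×4 + 3×2 + 1×3 = 30; y[2] = 3×3 + 3×3 + 3×4 + 1×2 = 32; y[3] = 3×2 + 3×3 + 3×3 + 1×4 = 28 → [30, 30, 32, 28]

Linear: [12, 21, 30, 28, 18, 9, 2], Circular: [30, 30, 32, 28]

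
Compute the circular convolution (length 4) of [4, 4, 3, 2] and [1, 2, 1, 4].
Use y[k] = Σ_j x[j]·h[(k-j) mod 4]. y[0] = 4×1 + 4×4 + 3×1 + 2×2 = 27; y[1] = 4×2 + 4×1 + 3×4 + 2×1 = 26; y[2] = 4×1 + 4×2 + 3×1 + 2×4 = 23; y[3] = 4×4 + 4×1 + 3×2 + 2×1 = 28. Result: [27, 26, 23, 28]

[27, 26, 23, 28]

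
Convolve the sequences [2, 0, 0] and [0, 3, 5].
y[0] = 2×0 = 0; y[1] = 2×3 + 0×0 = 6; y[2] = 2×5 + 0×3 + 0×0 = 10; y[3] = 0×5 + 0×3 = 0; y[4] = 0×5 = 0

[0, 6, 10, 0, 0]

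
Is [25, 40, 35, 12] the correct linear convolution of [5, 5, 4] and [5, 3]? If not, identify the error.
Recompute linear convolution of [5, 5, 4] and [5, 3]: y[0] = 5×5 = 25; y[1] = 5×3 + 5×5 = 40; y[2] = 5×3 + 4×5 = 35; y[3] = 4×3 = 12 → [25, 40, 35, 12]. Given [25, 40, 35, 12] matches, so answer: Yes

Yes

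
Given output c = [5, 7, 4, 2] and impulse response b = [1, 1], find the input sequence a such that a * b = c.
Deconvolve c=[5, 7, 4, 2] by b=[1, 1]. Since b[0]=1, solve forward: a[0] = c[0] / 1 = 5; a[1] = (c[1] - 5×1) / 1 = 2; a[2] = (c[2] - 2×1) / 1 = 2. So a = [5, 2, 2]. Check by forward convolution: c[0] = 5×1 = 5; c[1] = 5×1 + 2×1 = 7; c[2] = 2×1 + 2×1 = 4; c[3] = 2×1 = 2

[5, 2, 2]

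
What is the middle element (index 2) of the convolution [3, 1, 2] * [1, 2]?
Use y[k] = Σ_i a[i]·b[k-i] at k=2. y[2] = 1×2 + 2×1 = 4

4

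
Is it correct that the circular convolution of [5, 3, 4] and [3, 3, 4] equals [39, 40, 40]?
Recompute circular convolution of [5, 3, 4] and [3, 3, 4]: y[0] = 5×3 + 3×4 + 4×3 = 39; y[1] = 5×3 + 3×3 + 4×4 = 40; y[2] = 5×4 + 3×3 + 4×3 = 41 → [39, 40, 41]. Compare to given [39, 40, 40]: they differ at index 2: given 40, correct 41, so answer: No

No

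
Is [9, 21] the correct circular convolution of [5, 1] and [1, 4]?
Recompute circular convolution of [5, 1] and [1, 4]: y[0] = 5×1 + 1×4 = 9; y[1] = 5×4 + 1×1 = 21 → [9, 21]. Given [9, 21] matches, so answer: Yes

Yes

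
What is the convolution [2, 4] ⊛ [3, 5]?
y[0] = 2×3 = 6; y[1] = 2×5 + 4×3 = 22; y[2] = 4×5 = 20

[6, 22, 20]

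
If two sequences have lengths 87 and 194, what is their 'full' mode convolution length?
Linear/full convolution length: m + n - 1 = 87 + 194 - 1 = 280

280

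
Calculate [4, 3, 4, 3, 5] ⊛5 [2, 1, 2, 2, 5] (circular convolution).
Use y[k] = Σ_j a[j]·b[(k-j) mod 5]. y[0] = 4×2 + 3×5 + 4×2 + 3×2 + 5×1 = 42; y[1] = 4×1 + 3×2 + 4×5 + 3×2 + 5×2 = 46; y[2] = 4×2 + 3×1 + 4×2 + 3×5 + 5×2 = 44; y[3] = 4×2 + 3×2 + 4×1 + 3×2 + 5×5 = 49; y[4] = 4×5 + 3×2 + 4×2 + 3×1 + 5×2 = 47. Result: [42, 46, 44, 49, 47]

[42, 46, 44, 49, 47]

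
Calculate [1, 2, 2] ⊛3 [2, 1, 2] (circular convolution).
Use y[k] = Σ_j s[j]·t[(k-j) mod 3]. y[0] = 1×2 + 2×2 + 2×1 = 8; y[1] = 1×1 + 2×2 + 2×2 = 9; y[2] = 1×2 + 2×1 + 2×2 = 8. Result: [8, 9, 8]

[8, 9, 8]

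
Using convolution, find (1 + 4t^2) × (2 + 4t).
Ascending coefficients: a = [1, 0, 4], b = [2, 4]. c[0] = 1×2 = 2; c[1] = 1×4 + 0×2 = 4; c[2] = 0×4 + 4×2 = 8; c[3] = 4×4 = 16. Result coefficients: [2, 4, 8, 16] → 2 + 4t + 8t^2 + 16t^3

2 + 4t + 8t^2 + 16t^3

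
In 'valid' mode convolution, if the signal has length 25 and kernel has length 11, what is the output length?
'Valid' mode counts only positions where the kernel fully overlaps the signal: m - n + 1 = 25 - 11 + 1 = 15

15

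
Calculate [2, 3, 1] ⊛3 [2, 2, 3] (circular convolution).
Use y[k] = Σ_j a[j]·b[(k-j) mod 3]. y[0] = 2×2 + 3×3 + 1×2 = 15; y[1] = 2×2 + 3×2 + 1×3 = 13; y[2] = 2×3 + 3×2 + 1×2 = 14. Result: [15, 13, 14]

[15, 13, 14]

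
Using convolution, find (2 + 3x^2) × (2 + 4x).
Ascending coefficients: a = [2, 0, 3], b = [2, 4]. c[0] = 2×2 = 4; c[1] = 2×4 + 0×2 = 8; c[2] = 0×4 + 3×2 = 6; c[3] = 3×4 = 12. Result coefficients: [4, 8, 6, 12] → 4 + 8x + 6x^2 + 12x^3

4 + 8x + 6x^2 + 12x^3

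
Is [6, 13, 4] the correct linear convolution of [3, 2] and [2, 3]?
Recompute linear convolution of [3, 2] and [2, 3]: y[0] = 3×2 = 6; y[1] = 3×3 + 2×2 = 13; y[2] = 2×3 = 6 → [6, 13, 6]. Compare to given [6, 13, 4]: they differ at index 2: given 4, correct 6, so answer: No

No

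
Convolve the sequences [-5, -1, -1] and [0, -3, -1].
y[0] = -5×0 = 0; y[1] = -5×-3 + -1×0 = 15; y[2] = -5×-1 + -1×-3 + -1×0 = 8; y[3] = -1×-1 + -1×-3 = 4; y[4] = -1×-1 = 1

[0, 15, 8, 4, 1]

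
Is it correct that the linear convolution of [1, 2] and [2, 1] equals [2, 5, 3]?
Recompute linear convolution of [1, 2] and [2, 1]: y[0] = 1×2 = 2; y[1] = 1×1 + 2×2 = 5; y[2] = 2×1 = 2 → [2, 5, 2]. Compare to given [2, 5, 3]: they differ at index 2: given 3, correct 2, so answer: No

No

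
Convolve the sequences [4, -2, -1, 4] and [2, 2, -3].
y[0] = 4×2 = 8; y[1] = 4×2 + -2×2 = 4; y[2] = 4×-3 + -2×2 + -1×2 = -18; y[3] = -2×-3 + -1×2 + 4×2 = 12; y[4] = -1×-3 + 4×2 = 11; y[5] = 4×-3 = -12

[8, 4, -18, 12, 11, -12]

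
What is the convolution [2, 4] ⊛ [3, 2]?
y[0] = 2×3 = 6; y[1] = 2×2 + 4×3 = 16; y[2] = 4×2 = 8

[6, 16, 8]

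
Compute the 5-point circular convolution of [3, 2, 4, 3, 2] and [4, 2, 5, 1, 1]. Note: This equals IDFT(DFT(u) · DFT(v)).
Either evaluate y[k] = Σ_j u[j]·v[(k-j) mod 5] directly, or use IDFT(DFT(u) · DFT(v)). y[0] = 3×4 + 2×1 + 4×1 + 3×5 + 2×2 = 37; y[1] = 3×2 + 2×4 + 4×1 + 3×1 + 2×5 = 31; y[2] = 3×5 + 2×2 + 4×4 + 3×1 + 2×1 = 40; y[3] = 3×1 + 2×5 + 4×2 + 3×4 + 2×1 = 35; y[4] = 3×1 + 2×1 + 4×5 + 3×2 + 2×4 = 39. Result: [37, 31, 40, 35, 39]

[37, 31, 40, 35, 39]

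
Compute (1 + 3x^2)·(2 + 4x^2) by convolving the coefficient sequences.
Ascending coefficients: a = [1, 0, 3], b = [2, 0, 4]. c[0] = 1×2 = 2; c[1] = 1×0 + 0×2 = 0; c[2] = 1×4 + 0×0 + 3×2 = 10; c[3] = 0×4 + 3×0 = 0; c[4] = 3×4 = 12. Result coefficients: [2, 0, 10, 0, 12] → 2 + 10x^2 + 12x^4

2 + 10x^2 + 12x^4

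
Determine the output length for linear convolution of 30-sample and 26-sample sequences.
Linear/full convolution length: m + n - 1 = 30 + 26 - 1 = 55

55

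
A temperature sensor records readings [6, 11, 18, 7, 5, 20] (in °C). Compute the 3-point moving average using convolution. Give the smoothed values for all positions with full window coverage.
3-point moving average kernel = [1, 1, 1]. Apply in 'valid' mode (full window coverage): avg[0] = (6 + 11 + 18) / 3 = 11.67; avg[1] = (11 + 18 + 7) / 3 = 12.0; avg[2] = (18 + 7 + 5) / 3 = 10.0; avg[3] = (7 + 5 + 20) / 3 = 10.67. Smoothed values: [11.67, 12.0, 10.0, 10.67]

[11.67, 12.0, 10.0, 10.67]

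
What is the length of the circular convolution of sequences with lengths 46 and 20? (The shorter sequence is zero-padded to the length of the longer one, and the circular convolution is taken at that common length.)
Circular convolution (zero-padding the shorter input) has length max(m, n) = max(46, 20) = 46

46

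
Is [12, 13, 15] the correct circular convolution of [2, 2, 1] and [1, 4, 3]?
Recompute circular convolution of [2, 2, 1] and [1, 4, 3]: y[0] = 2×1 + 2×3 + 1×4 = 12; y[1] = 2×4 + 2×1 + 1×3 = 13; y[2] = 2×3 + 2×4 + 1×1 = 15 → [12, 13, 15]. Given [12, 13, 15] matches, so answer: Yes

Yes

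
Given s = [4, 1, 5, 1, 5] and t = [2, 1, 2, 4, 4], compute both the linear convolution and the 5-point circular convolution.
Linear: y_lin[0] = 4×2 = 8; y_lin[1] = 4×1 + 1×2 = 6; y_lin[2] = 4×2 + 1×1 + 5×2 = 19; y_lin[3] = 4×4 + 1×2 + 5×1 + 1×2 = 25; y_lin[4] = 4×4 + 1×4 + 5×2 + 1×1 + 5×2 = 41; y_lin[5] = 1×4 + 5×4 + 1×2 + 5×1 = 31; y_lin[6] = 5×4 + 1×4 + 5×2 = 34; y_lin[7] = 1×4 + 5×4 = 24; y_lin[8] = 5×4 = 20 → [8, 6, 19, 25, 41, 31, 34, 24, 20]. Circular (length 5): y[0] = 4×2 + 1×4 + 5×4 + 1×2 + 5×1 = 39; y[1] = 4×1 + 1×2 + 5×4 + 1×4 + 5×2 = 40; y[2] = 4×2 + 1×1 + 5×2 + 1×4 + 5×4 = 43; y[3] = 4×4 + 1×2 + 5×1 + 1×2 + 5×4 = 45; y[4] = 4×4 + 1×4 + 5×2 + 1×1 + 5×2 = 41 → [39, 40, 43, 45, 41]

Linear: [8, 6, 19, 25, 41, 31, 34, 24, 20], Circular: [39, 40, 43, 45, 41]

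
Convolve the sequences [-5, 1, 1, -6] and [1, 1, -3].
y[0] = -5×1 = -5; y[1] = -5×1 + 1×1 = -4; y[2] = -5×-3 + 1×1 + 1×1 = 17; y[3] = 1×-3 + 1×1 + -6×1 = -8; y[4] = 1×-3 + -6×1 = -9; y[5] = -6×-3 = 18

[-5, -4, 17, -8, -9, 18]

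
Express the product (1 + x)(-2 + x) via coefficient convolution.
Ascending coefficients: a = [1, 1], b = [-2, 1]. c[0] = 1×-2 = -2; c[1] = 1×1 + 1×-2 = -1; c[2] = 1×1 = 1. Result coefficients: [-2, -1, 1] → -2 - x + x^2

-2 - x + x^2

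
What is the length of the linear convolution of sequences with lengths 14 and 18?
Linear/full convolution length: m + n - 1 = 14 + 18 - 1 = 31

31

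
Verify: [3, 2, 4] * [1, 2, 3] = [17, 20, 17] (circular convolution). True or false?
Recompute circular convolution of [3, 2, 4] and [1, 2, 3]: y[0] = 3×1 + 2×3 + 4×2 = 17; y[1] = 3×2 + 2×1 + 4×3 = 20; y[2] = 3×3 + 2×2 + 4×1 = 17 → [17, 20, 17]. Given [17, 20, 17] matches, so answer: Yes

Yes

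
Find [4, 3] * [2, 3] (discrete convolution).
y[0] = 4×2 = 8; y[1] = 4×3 + 3×2 = 18; y[2] = 3×3 = 9

[8, 18, 9]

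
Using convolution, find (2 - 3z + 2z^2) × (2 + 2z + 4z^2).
Ascending coefficients: a = [2, -3, 2], b = [2, 2, 4]. c[0] = 2×2 = 4; c[1] = 2×2 + -3×2 = -2; c[2] = 2×4 + -3×2 + 2×2 = 6; c[3] = -3×4 + 2×2 = -8; c[4] = 2×4 = 8. Result coefficients: [4, -2, 6, -8, 8] → 4 - 2z + 6z^2 - 8z^3 + 8z^4

4 - 2z + 6z^2 - 8z^3 + 8z^4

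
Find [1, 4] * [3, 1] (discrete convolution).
y[0] = 1×3 = 3; y[1] = 1×1 + 4×3 = 13; y[2] = 4×1 = 4

[3, 13, 4]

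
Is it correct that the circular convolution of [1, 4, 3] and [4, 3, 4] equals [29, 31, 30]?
Recompute circular convolution of [1, 4, 3] and [4, 3, 4]: y[0] = 1×4 + 4×4 + 3×3 = 29; y[1] = 1×3 + 4×4 + 3×4 = 31; y[2] = 1×4 + 4×3 + 3×4 = 28 → [29, 31, 28]. Compare to given [29, 31, 30]: they differ at index 2: given 30, correct 28, so answer: No

No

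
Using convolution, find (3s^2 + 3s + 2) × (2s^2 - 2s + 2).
Ascending coefficients: a = [2, 3, 3], b = [2, -2, 2]. c[0] = 2×2 = 4; c[1] = 2×-2 + 3×2 = 2; c[2] = 2×2 + 3×-2 + 3×2 = 4; c[3] = 3×2 + 3×-2 = 0; c[4] = 3×2 = 6. Result coefficients: [4, 2, 4, 0, 6] → 6s^4 + 4s^2 + 2s + 4

6s^4 + 4s^2 + 2s + 4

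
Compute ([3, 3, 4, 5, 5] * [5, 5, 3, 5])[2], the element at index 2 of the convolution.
Use y[k] = Σ_i a[i]·b[k-i] at k=2. y[2] = 3×3 + 3×5 + 4×5 = 44

44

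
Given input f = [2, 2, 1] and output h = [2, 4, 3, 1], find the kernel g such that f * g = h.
Output length 4 = len(f) + len(g) - 1 ⇒ len(g) = 2. Solve g forward using g[k] = (h[k] - Σ_{i≥1} f[i]·g[k-i]) / f[0]: g[0] = h[0] / f[0] = 2 / 2 = 1; g[1] = (h[1] - 2×1) / f[0] = (4 - 2×1) / 2 = 1. So g = [1, 1]. Forward-check [2, 2, 1] * [1, 1]: h[0] = 2×1 = 2; h[1] = 2×1 + 2×1 = 4; h[2] = 2×1 + 1×1 = 3; h[3] = 1×1 = 1 → [2, 4, 3, 1] ✓

[1, 1]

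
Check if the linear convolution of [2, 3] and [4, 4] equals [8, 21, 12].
Recompute linear convolution of [2, 3] and [4, 4]: y[0] = 2×4 = 8; y[1] = 2×4 + 3×4 = 20; y[2] = 3×4 = 12 → [8, 20, 12]. Compare to given [8, 21, 12]: they differ at index 1: given 21, correct 20, so answer: No

No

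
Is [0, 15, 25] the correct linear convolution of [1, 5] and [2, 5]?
Recompute linear convolution of [1, 5] and [2, 5]: y[0] = 1×2 = 2; y[1] = 1×5 + 5×2 = 15; y[2] = 5×5 = 25 → [2, 15, 25]. Compare to given [0, 15, 25]: they differ at index 0: given 0, correct 2, so answer: No

No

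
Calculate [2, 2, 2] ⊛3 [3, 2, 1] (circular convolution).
Use y[k] = Σ_j u[j]·v[(k-j) mod 3]. y[0] = 2×3 + 2×1 + 2×2 = 12; y[1] = 2×2 + 2×3 + 2×1 = 12; y[2] = 2×1 + 2×2 + 2×3 = 12. Result: [12, 12, 12]

[12, 12, 12]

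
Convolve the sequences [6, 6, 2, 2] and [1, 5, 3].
y[0] = 6×1 = 6; y[1] = 6×5 + 6×1 = 36; y[2] = 6×3 + 6×5 + 2×1 = 50; y[3] = 6×3 + 2×5 + 2×1 = 30; y[4] = 2×3 + 2×5 = 16; y[5] = 2×3 = 6

[6, 36, 50, 30, 16, 6]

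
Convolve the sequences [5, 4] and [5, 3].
y[0] = 5×5 = 25; y[1] = 5×3 + 4×5 = 35; y[2] = 4×3 = 12

[25, 35, 12]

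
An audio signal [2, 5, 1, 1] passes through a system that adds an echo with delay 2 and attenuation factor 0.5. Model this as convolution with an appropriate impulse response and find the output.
Direct-path + delayed-attenuated-path model → impulse response h = [1, 0, 0.5] (1 at lag 0, 0.5 at lag 2). Output y[n] = x[n] + 0.5·x[n - 2] (with x[n] = 0 outside 0..3): y[0] = 2 + 0.5×0 = 2; y[1] = 5 + 0.5×0 = 5; y[2] = 1 + 0.5×2 = 2.0; y[3] = 1 + 0.5×5 = 3.5; y[4] = 0 + 0.5×1 = 0.5; y[5] = 0 + 0.5×1 = 0.5. So y = [2, 5, 2.0, 3.5, 0.5, 0.5]

[2, 5, 2.0, 3.5, 0.5, 0.5]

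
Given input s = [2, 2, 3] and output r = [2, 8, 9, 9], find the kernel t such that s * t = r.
Output length 4 = len(s) + len(t) - 1 ⇒ len(t) = 2. Solve t forward using t[k] = (r[k] - Σ_{i≥1} s[i]·t[k-i]) / s[0]: t[0] = r[0] / s[0] = 2 / 2 = 1; t[1] = (r[1] - 2×1) / s[0] = (8 - 2×1) / 2 = 3. So t = [1, 3]. Forward-check [2, 2, 3] * [1, 3]: r[0] = 2×1 = 2; r[1] = 2×3 + 2×1 = 8; r[2] = 2×3 + 3×1 = 9; r[3] = 3×3 = 9 → [2, 8, 9, 9] ✓

[1, 3]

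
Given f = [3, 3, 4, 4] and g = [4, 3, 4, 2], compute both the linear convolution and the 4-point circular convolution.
Linear: y_lin[0] = 3×4 = 12; y_lin[1] = 3×3 + 3×4 = 21; y_lin[2] = 3×4 + 3×3 + 4×4 = 37; y_lin[3] = 3×2 + 3×4 + 4×3 + 4×4 = 46; y_lin[4] = 3×2 + 4×4 + 4×3 = 34; y_lin[5] = 4×2 + 4×4 = 24; y_lin[6] = 4×2 = 8 → [12, 21, 37, 46, 34, 24, 8]. Circular (length 4): y[0] = 3×4 + 3×2 + 4×4 + 4×3 = 46; y[1] = 3×3 + 3×4 + 4×2 + 4×4 = 45; y[2] = 3×4 + 3×3 + 4×4 + 4×2 = 45; y[3] = 3×2 + 3×4 + 4×3 + 4×4 = 46 → [46, 45, 45, 46]

Linear: [12, 21, 37, 46, 34, 24, 8], Circular: [46, 45, 45, 46]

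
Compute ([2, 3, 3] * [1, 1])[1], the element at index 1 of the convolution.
Use y[k] = Σ_i a[i]·b[k-i] at k=1. y[1] = 2×1 + 3×1 = 5

5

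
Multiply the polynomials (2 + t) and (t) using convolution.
Ascending coefficients: a = [2, 1], b = [0, 1]. c[0] = 2×0 = 0; c[1] = 2×1 + 1×0 = 2; c[2] = 1×1 = 1. Result coefficients: [0, 2, 1] → 2t + t^2

2t + t^2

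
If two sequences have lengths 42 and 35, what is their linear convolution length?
Linear/full convolution length: m + n - 1 = 42 + 35 - 1 = 76

76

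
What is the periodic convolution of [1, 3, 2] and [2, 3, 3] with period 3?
Use y[k] = Σ_j u[j]·v[(k-j) mod 3]. y[0] = 1×2 + 3×3 + 2×3 = 17; y[1] = 1×3 + 3×2 + 2×3 = 15; y[2] = 1×3 + 3×3 + 2×2 = 16. Result: [17, 15, 16]

[17, 15, 16]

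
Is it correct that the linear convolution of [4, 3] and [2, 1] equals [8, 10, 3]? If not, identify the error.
Recompute linear convolution of [4, 3] and [2, 1]: y[0] = 4×2 = 8; y[1] = 4×1 + 3×2 = 10; y[2] = 3×1 = 3 → [8, 10, 3]. Given [8, 10, 3] matches, so answer: Yes

Yes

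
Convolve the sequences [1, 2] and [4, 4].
y[0] = 1×4 = 4; y[1] = 1×4 + 2×4 = 12; y[2] = 2×4 = 8

[4, 12, 8]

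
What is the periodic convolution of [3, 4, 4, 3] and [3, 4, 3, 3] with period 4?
Use y[k] = Σ_j f[j]·g[(k-j) mod 4]. y[0] = 3×3 + 4×3 + 4×3 + 3×4 = 45; y[1] = 3×4 + 4×3 + 4×3 + 3×3 = 45; y[2] = 3×3 + 4×4 + 4×3 + 3×3 = 46; y[3] = 3×3 + 4×3 + 4×4 + 3×3 = 46. Result: [45, 45, 46, 46]

[45, 45, 46, 46]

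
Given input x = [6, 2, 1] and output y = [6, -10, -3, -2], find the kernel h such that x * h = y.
Output length 4 = len(x) + len(h) - 1 ⇒ len(h) = 2. Solve h forward using h[k] = (y[k] - Σ_{i≥1} x[i]·h[k-i]) / x[0]: h[0] = y[0] / x[0] = 6 / 6 = 1; h[1] = (y[1] - 2×1) / x[0] = (-10 - 2×1) / 6 = -2. So h = [1, -2]. Forward-check [6, 2, 1] * [1, -2]: y[0] = 6×1 = 6; y[1] = 6×-2 + 2×1 = -10; y[2] = 2×-2 + 1×1 = -3; y[3] = 1×-2 = -2 → [6, -10, -3, -2] ✓

[1, -2]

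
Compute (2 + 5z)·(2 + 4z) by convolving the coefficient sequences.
Ascending coefficients: a = [2, 5], b = [2, 4]. c[0] = 2×2 = 4; c[1] = 2×4 + 5×2 = 18; c[2] = 5×4 = 20. Result coefficients: [4, 18, 20] → 4 + 18z + 20z^2

4 + 18z + 20z^2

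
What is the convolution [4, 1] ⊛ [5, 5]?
y[0] = 4×5 = 20; y[1] = 4×5 + 1×5 = 25; y[2] = 1×5 = 5

[20, 25, 5]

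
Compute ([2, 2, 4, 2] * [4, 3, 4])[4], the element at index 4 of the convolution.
Use y[k] = Σ_i a[i]·b[k-i] at k=4. y[4] = 4×4 + 2×3 = 22

22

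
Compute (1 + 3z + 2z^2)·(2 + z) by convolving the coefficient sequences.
Ascending coefficients: a = [1, 3, 2], b = [2, 1]. c[0] = 1×2 = 2; c[1] = 1×1 + 3×2 = 7; c[2] = 3×1 + 2×2 = 7; c[3] = 2×1 = 2. Result coefficients: [2, 7, 7, 2] → 2 + 7z + 7z^2 + 2z^3

2 + 7z + 7z^2 + 2z^3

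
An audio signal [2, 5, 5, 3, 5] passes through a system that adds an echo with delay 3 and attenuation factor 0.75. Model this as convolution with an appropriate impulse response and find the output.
Direct-path + delayed-attenuated-path model → impulse response h = [1, 0, 0, 0.75] (1 at lag 0, 0.75 at lag 3). Output y[n] = x[n] + 0.75·x[n - 3] (with x[n] = 0 outside 0..4): y[0] = 2 + 0.75×0 = 2; y[1] = 5 + 0.75×0 = 5; y[2] = 5 + 0.75×0 = 5; y[3] = 3 + 0.75×2 = 4.5; y[4] = 5 + 0.75×5 = 8.75; y[5] = 0 + 0.75×5 = 3.75; y[6] = 0 + 0.75×3 = 2.25; y[7] = 0 + 0.75×5 = 3.75. So y = [2, 5, 5, 4.5, 8.75, 3.75, 2.25, 3.75]

[2, 5, 5, 4.5, 8.75, 3.75, 2.25, 3.75]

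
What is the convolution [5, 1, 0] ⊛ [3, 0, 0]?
y[0] = 5×3 = 15; y[1] = 5×0 + 1×3 = 3; y[2] = 5×0 + 1×0 + 0×3 = 0; y[3] = 1×0 + 0×0 = 0; y[4] = 0×0 = 0

[15, 3, 0, 0, 0]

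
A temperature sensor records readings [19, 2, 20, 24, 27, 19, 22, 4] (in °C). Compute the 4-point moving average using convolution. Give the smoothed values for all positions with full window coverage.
4-point moving average kernel = [1, 1, 1, 1]. Apply in 'valid' mode (full window coverage): avg[0] = (19 + 2 + 20 + 24) / 4 = 16.25; avg[1] = (2 + 20 + 24 + 27) / 4 = 18.25; avg[2] = (20 + 24 + 27 + 19) / 4 = 22.5; avg[3] = (24 + 27 + 19 + 22) / 4 = 23.0; avg[4] = (27 + 19 + 22 + 4) / 4 = 18.0. Smoothed values: [16.25, 18.25, 22.5, 23.0, 18.0]

[16.25, 18.25, 22.5, 23.0, 18.0]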